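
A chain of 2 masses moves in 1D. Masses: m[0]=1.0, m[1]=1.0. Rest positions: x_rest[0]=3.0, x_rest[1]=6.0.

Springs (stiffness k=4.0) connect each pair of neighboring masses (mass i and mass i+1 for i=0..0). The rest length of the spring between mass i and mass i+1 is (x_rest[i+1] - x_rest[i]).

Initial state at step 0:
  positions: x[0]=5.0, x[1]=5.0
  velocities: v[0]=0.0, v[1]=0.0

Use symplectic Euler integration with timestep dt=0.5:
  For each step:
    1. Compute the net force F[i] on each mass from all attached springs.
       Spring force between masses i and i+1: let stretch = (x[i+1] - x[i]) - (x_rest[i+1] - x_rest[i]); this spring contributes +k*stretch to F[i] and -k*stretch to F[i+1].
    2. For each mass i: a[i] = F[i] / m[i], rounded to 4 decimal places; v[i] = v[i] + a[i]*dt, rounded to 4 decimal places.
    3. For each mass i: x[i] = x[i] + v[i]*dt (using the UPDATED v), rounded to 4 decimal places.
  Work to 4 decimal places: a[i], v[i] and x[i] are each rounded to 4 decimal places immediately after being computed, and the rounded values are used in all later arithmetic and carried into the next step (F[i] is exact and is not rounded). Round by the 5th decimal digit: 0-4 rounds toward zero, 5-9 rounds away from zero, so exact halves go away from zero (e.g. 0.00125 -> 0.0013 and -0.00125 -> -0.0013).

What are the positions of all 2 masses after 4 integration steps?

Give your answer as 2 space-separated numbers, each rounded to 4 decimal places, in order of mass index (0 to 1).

Step 0: x=[5.0000 5.0000] v=[0.0000 0.0000]
Step 1: x=[2.0000 8.0000] v=[-6.0000 6.0000]
Step 2: x=[2.0000 8.0000] v=[0.0000 0.0000]
Step 3: x=[5.0000 5.0000] v=[6.0000 -6.0000]
Step 4: x=[5.0000 5.0000] v=[0.0000 0.0000]

Answer: 5.0000 5.0000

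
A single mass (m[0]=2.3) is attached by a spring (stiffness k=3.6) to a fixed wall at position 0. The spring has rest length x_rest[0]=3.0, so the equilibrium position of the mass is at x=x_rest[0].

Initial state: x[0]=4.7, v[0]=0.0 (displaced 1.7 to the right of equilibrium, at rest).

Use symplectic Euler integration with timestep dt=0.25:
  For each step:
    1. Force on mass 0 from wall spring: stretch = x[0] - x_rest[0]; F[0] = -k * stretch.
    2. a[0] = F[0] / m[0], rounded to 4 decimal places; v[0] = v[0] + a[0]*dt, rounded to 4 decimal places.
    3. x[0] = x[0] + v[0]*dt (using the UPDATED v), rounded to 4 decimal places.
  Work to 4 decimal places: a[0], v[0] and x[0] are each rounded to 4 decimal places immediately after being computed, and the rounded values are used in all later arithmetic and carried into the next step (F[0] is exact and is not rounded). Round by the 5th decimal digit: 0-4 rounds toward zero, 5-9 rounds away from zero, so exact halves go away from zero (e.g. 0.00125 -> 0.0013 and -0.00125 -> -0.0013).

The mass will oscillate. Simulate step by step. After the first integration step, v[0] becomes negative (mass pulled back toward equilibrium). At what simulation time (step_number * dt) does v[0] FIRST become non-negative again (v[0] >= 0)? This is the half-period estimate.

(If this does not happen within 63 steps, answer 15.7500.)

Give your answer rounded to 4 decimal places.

Step 0: x=[4.7000] v=[0.0000]
Step 1: x=[4.5337] v=[-0.6652]
Step 2: x=[4.2174] v=[-1.2654]
Step 3: x=[3.7820] v=[-1.7418]
Step 4: x=[3.2701] v=[-2.0478]
Step 5: x=[2.7317] v=[-2.1535]
Step 6: x=[2.2196] v=[-2.0485]
Step 7: x=[1.7838] v=[-1.7431]
Step 8: x=[1.4670] v=[-1.2672]
Step 9: x=[1.3002] v=[-0.6673]
Step 10: x=[1.2997] v=[-0.0022]
Step 11: x=[1.4655] v=[0.6631]
First v>=0 after going negative at step 11, time=2.7500

Answer: 2.7500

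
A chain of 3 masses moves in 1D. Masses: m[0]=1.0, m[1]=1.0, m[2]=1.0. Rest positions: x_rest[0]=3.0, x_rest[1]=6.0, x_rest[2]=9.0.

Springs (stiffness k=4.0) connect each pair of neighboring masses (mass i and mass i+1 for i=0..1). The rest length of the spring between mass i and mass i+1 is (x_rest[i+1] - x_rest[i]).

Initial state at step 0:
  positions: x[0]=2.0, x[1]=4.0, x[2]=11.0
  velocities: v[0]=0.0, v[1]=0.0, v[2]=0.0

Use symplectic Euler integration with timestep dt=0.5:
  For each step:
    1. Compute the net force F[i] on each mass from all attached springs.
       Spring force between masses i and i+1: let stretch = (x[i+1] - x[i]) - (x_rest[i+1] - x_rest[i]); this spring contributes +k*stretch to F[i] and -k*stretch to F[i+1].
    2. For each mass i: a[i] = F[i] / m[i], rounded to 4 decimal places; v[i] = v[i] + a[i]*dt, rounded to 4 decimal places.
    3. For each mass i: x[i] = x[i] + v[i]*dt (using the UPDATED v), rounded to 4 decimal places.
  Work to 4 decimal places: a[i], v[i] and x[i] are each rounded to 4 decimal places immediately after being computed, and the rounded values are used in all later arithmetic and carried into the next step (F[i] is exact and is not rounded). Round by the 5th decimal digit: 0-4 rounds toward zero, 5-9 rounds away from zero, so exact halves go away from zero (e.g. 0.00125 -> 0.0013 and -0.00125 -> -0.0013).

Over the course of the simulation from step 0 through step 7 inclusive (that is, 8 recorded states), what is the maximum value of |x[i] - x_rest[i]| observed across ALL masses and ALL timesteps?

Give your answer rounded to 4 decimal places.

Answer: 3.0000

Derivation:
Step 0: x=[2.0000 4.0000 11.0000] v=[0.0000 0.0000 0.0000]
Step 1: x=[1.0000 9.0000 7.0000] v=[-2.0000 10.0000 -8.0000]
Step 2: x=[5.0000 4.0000 8.0000] v=[8.0000 -10.0000 2.0000]
Step 3: x=[5.0000 4.0000 8.0000] v=[0.0000 0.0000 0.0000]
Step 4: x=[1.0000 9.0000 7.0000] v=[-8.0000 10.0000 -2.0000]
Step 5: x=[2.0000 4.0000 11.0000] v=[2.0000 -10.0000 8.0000]
Step 6: x=[2.0000 4.0000 11.0000] v=[0.0000 0.0000 0.0000]
Step 7: x=[1.0000 9.0000 7.0000] v=[-2.0000 10.0000 -8.0000]
Max displacement = 3.0000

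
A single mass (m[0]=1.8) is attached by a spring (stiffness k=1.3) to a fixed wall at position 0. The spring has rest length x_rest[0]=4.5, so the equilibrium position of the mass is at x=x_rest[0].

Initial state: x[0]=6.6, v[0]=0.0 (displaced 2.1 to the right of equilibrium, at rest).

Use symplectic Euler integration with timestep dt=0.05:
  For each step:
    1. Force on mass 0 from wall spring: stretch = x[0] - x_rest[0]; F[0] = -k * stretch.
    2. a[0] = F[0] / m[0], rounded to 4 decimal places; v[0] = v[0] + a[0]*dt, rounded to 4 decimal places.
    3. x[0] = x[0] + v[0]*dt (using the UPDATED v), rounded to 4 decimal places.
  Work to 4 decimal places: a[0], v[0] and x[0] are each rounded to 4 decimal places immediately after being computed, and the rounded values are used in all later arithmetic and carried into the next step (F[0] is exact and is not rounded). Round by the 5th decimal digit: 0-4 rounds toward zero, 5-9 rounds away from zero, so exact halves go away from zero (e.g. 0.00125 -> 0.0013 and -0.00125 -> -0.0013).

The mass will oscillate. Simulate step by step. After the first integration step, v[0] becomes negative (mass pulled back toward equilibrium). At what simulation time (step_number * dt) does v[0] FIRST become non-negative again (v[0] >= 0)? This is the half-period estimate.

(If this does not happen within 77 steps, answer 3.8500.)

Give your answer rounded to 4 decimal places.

Answer: 3.7000

Derivation:
Step 0: x=[6.6000] v=[0.0000]
Step 1: x=[6.5962] v=[-0.0758]
Step 2: x=[6.5886] v=[-0.1515]
Step 3: x=[6.5773] v=[-0.2269]
Step 4: x=[6.5622] v=[-0.3019]
Step 5: x=[6.5434] v=[-0.3764]
Step 6: x=[6.5209] v=[-0.4502]
Step 7: x=[6.4947] v=[-0.5232]
Step 8: x=[6.4649] v=[-0.5952]
Step 9: x=[6.4316] v=[-0.6662]
Step 10: x=[6.3948] v=[-0.7360]
Step 11: x=[6.3546] v=[-0.8044]
Step 12: x=[6.3110] v=[-0.8714]
Step 13: x=[6.2642] v=[-0.9368]
Step 14: x=[6.2142] v=[-1.0005]
Step 15: x=[6.1611] v=[-1.0624]
Step 16: x=[6.1050] v=[-1.1224]
Step 17: x=[6.0460] v=[-1.1804]
Step 18: x=[5.9842] v=[-1.2362]
Step 19: x=[5.9197] v=[-1.2898]
Step 20: x=[5.8526] v=[-1.3411]
Step 21: x=[5.7831] v=[-1.3899]
Step 22: x=[5.7113] v=[-1.4362]
Step 23: x=[5.6373] v=[-1.4799]
Step 24: x=[5.5613] v=[-1.5210]
Step 25: x=[5.4833] v=[-1.5593]
Step 26: x=[5.4036] v=[-1.5948]
Step 27: x=[5.3222] v=[-1.6274]
Step 28: x=[5.2393] v=[-1.6571]
Step 29: x=[5.1551] v=[-1.6838]
Step 30: x=[5.0697] v=[-1.7075]
Step 31: x=[4.9833] v=[-1.7281]
Step 32: x=[4.8960] v=[-1.7456]
Step 33: x=[4.8080] v=[-1.7599]
Step 34: x=[4.7195] v=[-1.7710]
Step 35: x=[4.6306] v=[-1.7789]
Step 36: x=[4.5414] v=[-1.7836]
Step 37: x=[4.4521] v=[-1.7851]
Step 38: x=[4.3629] v=[-1.7834]
Step 39: x=[4.2740] v=[-1.7785]
Step 40: x=[4.1855] v=[-1.7703]
Step 41: x=[4.0976] v=[-1.7589]
Step 42: x=[4.0104] v=[-1.7444]
Step 43: x=[3.9241] v=[-1.7267]
Step 44: x=[3.8388] v=[-1.7059]
Step 45: x=[3.7547] v=[-1.6820]
Step 46: x=[3.6719] v=[-1.6551]
Step 47: x=[3.5906] v=[-1.6252]
Step 48: x=[3.5110] v=[-1.5924]
Step 49: x=[3.4332] v=[-1.5567]
Step 50: x=[3.3573] v=[-1.5182]
Step 51: x=[3.2835] v=[-1.4769]
Step 52: x=[3.2119] v=[-1.4330]
Step 53: x=[3.1426] v=[-1.3865]
Step 54: x=[3.0757] v=[-1.3375]
Step 55: x=[3.0114] v=[-1.2861]
Step 56: x=[2.9498] v=[-1.2323]
Step 57: x=[2.8910] v=[-1.1763]
Step 58: x=[2.8351] v=[-1.1182]
Step 59: x=[2.7822] v=[-1.0581]
Step 60: x=[2.7324] v=[-0.9961]
Step 61: x=[2.6858] v=[-0.9323]
Step 62: x=[2.6425] v=[-0.8668]
Step 63: x=[2.6025] v=[-0.7997]
Step 64: x=[2.5659] v=[-0.7312]
Step 65: x=[2.5328] v=[-0.6614]
Step 66: x=[2.5033] v=[-0.5904]
Step 67: x=[2.4774] v=[-0.5183]
Step 68: x=[2.4551] v=[-0.4453]
Step 69: x=[2.4365] v=[-0.3715]
Step 70: x=[2.4217] v=[-0.2970]
Step 71: x=[2.4106] v=[-0.2220]
Step 72: x=[2.4033] v=[-0.1466]
Step 73: x=[2.3998] v=[-0.0709]
Step 74: x=[2.4000] v=[0.0049]
First v>=0 after going negative at step 74, time=3.7000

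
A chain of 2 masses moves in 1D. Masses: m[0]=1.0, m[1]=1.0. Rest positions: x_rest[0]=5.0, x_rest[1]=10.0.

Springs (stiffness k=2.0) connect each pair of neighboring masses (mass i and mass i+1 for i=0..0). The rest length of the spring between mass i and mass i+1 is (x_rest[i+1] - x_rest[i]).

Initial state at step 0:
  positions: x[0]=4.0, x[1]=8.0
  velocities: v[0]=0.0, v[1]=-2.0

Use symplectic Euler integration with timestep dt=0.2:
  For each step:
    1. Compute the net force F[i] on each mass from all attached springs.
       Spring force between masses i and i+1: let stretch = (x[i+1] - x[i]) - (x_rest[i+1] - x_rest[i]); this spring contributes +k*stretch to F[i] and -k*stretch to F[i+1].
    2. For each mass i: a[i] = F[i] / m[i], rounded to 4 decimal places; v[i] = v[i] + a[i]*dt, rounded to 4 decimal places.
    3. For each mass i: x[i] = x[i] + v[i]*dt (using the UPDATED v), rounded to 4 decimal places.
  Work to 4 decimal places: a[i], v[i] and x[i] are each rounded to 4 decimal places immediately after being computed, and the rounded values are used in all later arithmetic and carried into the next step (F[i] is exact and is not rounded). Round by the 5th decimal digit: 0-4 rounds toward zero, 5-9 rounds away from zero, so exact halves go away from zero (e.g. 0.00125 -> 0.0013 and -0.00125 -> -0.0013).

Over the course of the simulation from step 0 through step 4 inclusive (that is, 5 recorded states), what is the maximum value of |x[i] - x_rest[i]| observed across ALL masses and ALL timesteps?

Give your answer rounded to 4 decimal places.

Answer: 2.6879

Derivation:
Step 0: x=[4.0000 8.0000] v=[0.0000 -2.0000]
Step 1: x=[3.9200 7.6800] v=[-0.4000 -1.6000]
Step 2: x=[3.7408 7.4592] v=[-0.8960 -1.1040]
Step 3: x=[3.4591 7.3409] v=[-1.4086 -0.5914]
Step 4: x=[3.0879 7.3121] v=[-1.8559 -0.1441]
Max displacement = 2.6879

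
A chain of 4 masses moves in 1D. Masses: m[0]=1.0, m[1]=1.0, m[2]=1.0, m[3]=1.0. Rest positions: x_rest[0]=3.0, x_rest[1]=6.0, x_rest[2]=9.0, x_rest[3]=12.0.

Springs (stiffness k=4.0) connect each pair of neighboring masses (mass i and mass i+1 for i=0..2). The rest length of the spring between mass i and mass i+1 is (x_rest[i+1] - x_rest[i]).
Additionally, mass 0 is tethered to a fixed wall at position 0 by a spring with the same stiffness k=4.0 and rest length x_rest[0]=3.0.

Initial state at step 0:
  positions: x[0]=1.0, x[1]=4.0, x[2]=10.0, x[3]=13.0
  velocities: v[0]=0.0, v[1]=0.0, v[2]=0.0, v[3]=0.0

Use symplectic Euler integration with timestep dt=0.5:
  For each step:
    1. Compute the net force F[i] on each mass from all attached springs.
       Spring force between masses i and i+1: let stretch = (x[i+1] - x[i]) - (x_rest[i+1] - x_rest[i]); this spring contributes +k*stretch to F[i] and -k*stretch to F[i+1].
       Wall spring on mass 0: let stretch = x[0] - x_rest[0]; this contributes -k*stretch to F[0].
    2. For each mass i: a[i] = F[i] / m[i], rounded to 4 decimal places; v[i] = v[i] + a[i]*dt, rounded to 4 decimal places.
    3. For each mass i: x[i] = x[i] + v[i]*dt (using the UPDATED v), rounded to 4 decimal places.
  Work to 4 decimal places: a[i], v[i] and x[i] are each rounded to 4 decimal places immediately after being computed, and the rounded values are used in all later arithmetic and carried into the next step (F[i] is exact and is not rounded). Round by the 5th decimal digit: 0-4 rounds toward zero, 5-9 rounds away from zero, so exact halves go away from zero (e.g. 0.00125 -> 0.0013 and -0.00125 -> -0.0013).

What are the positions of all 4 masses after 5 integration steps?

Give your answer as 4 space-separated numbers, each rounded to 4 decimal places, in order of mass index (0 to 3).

Step 0: x=[1.0000 4.0000 10.0000 13.0000] v=[0.0000 0.0000 0.0000 0.0000]
Step 1: x=[3.0000 7.0000 7.0000 13.0000] v=[4.0000 6.0000 -6.0000 0.0000]
Step 2: x=[6.0000 6.0000 10.0000 10.0000] v=[6.0000 -2.0000 6.0000 -6.0000]
Step 3: x=[3.0000 9.0000 9.0000 10.0000] v=[-6.0000 6.0000 -2.0000 0.0000]
Step 4: x=[3.0000 6.0000 9.0000 12.0000] v=[0.0000 -6.0000 0.0000 4.0000]
Step 5: x=[3.0000 3.0000 9.0000 14.0000] v=[0.0000 -6.0000 0.0000 4.0000]

Answer: 3.0000 3.0000 9.0000 14.0000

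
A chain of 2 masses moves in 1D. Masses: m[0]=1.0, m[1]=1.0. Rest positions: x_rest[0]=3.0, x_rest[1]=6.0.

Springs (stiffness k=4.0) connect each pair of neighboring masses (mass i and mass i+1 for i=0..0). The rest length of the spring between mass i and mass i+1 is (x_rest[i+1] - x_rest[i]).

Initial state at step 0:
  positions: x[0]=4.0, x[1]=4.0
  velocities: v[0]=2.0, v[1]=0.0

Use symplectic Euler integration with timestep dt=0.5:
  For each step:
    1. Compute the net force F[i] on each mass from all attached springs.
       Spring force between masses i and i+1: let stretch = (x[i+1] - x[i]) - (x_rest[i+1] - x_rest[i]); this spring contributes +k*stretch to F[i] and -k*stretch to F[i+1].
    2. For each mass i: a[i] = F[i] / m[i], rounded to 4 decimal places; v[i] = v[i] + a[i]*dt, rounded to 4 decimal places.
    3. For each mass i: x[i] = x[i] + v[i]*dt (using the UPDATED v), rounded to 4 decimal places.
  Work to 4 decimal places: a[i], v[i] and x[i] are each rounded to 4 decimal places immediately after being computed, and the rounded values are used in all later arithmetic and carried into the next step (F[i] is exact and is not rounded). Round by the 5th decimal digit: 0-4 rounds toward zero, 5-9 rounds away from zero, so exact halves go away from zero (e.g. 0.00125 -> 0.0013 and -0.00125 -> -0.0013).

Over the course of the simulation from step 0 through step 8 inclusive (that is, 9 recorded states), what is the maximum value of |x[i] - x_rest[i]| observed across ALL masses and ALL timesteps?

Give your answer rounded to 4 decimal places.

Step 0: x=[4.0000 4.0000] v=[2.0000 0.0000]
Step 1: x=[2.0000 7.0000] v=[-4.0000 6.0000]
Step 2: x=[2.0000 8.0000] v=[0.0000 2.0000]
Step 3: x=[5.0000 6.0000] v=[6.0000 -4.0000]
Step 4: x=[6.0000 6.0000] v=[2.0000 0.0000]
Step 5: x=[4.0000 9.0000] v=[-4.0000 6.0000]
Step 6: x=[4.0000 10.0000] v=[0.0000 2.0000]
Step 7: x=[7.0000 8.0000] v=[6.0000 -4.0000]
Step 8: x=[8.0000 8.0000] v=[2.0000 0.0000]
Max displacement = 5.0000

Answer: 5.0000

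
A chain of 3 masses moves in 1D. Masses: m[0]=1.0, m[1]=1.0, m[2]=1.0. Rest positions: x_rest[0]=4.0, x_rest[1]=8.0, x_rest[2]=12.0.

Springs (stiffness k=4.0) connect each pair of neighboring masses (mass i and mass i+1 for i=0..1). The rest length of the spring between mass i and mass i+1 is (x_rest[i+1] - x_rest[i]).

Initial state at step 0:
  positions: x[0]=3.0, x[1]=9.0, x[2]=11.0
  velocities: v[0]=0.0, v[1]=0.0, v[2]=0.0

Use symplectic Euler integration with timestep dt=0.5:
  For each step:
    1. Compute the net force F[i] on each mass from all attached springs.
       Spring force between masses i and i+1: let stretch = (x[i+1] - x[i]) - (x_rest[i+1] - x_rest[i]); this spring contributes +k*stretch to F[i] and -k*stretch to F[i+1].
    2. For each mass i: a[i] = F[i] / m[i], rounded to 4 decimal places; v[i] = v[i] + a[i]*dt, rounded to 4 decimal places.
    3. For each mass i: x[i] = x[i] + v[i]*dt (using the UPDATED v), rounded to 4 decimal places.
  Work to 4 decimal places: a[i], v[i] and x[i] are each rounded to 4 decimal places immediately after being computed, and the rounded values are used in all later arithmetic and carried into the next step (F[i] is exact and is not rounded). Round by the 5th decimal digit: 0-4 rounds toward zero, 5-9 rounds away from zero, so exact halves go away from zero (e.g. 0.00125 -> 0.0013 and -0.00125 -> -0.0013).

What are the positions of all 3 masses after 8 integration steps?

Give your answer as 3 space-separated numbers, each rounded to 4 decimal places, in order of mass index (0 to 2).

Answer: 3.0000 9.0000 11.0000

Derivation:
Step 0: x=[3.0000 9.0000 11.0000] v=[0.0000 0.0000 0.0000]
Step 1: x=[5.0000 5.0000 13.0000] v=[4.0000 -8.0000 4.0000]
Step 2: x=[3.0000 9.0000 11.0000] v=[-4.0000 8.0000 -4.0000]
Step 3: x=[3.0000 9.0000 11.0000] v=[0.0000 0.0000 0.0000]
Step 4: x=[5.0000 5.0000 13.0000] v=[4.0000 -8.0000 4.0000]
Step 5: x=[3.0000 9.0000 11.0000] v=[-4.0000 8.0000 -4.0000]
Step 6: x=[3.0000 9.0000 11.0000] v=[0.0000 0.0000 0.0000]
Step 7: x=[5.0000 5.0000 13.0000] v=[4.0000 -8.0000 4.0000]
Step 8: x=[3.0000 9.0000 11.0000] v=[-4.0000 8.0000 -4.0000]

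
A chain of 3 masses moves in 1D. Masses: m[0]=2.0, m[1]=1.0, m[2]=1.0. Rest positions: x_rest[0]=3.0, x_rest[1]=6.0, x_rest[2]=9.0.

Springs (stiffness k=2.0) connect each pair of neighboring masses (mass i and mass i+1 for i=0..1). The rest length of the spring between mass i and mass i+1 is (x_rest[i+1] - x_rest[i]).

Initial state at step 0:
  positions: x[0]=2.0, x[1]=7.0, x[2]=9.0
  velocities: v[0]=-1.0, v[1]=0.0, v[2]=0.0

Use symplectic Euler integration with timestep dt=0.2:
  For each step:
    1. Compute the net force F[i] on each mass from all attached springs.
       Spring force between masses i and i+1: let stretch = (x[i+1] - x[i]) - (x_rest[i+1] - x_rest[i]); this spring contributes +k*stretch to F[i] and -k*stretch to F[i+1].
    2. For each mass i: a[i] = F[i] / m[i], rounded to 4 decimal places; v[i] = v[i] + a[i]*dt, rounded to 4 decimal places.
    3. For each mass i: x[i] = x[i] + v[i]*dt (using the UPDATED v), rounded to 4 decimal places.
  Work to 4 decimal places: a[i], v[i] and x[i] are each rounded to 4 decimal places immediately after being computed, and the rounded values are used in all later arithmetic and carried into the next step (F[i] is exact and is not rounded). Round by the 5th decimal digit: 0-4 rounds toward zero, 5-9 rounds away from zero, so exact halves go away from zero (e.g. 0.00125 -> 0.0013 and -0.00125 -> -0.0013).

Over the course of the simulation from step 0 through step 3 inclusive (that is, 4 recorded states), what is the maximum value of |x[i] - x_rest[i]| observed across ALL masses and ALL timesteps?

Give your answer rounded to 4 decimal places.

Step 0: x=[2.0000 7.0000 9.0000] v=[-1.0000 0.0000 0.0000]
Step 1: x=[1.8800 6.7600 9.0800] v=[-0.6000 -1.2000 0.4000]
Step 2: x=[1.8352 6.3152 9.2144] v=[-0.2240 -2.2240 0.6720]
Step 3: x=[1.8496 5.7439 9.3569] v=[0.0720 -2.8563 0.7123]
Max displacement = 1.1648

Answer: 1.1648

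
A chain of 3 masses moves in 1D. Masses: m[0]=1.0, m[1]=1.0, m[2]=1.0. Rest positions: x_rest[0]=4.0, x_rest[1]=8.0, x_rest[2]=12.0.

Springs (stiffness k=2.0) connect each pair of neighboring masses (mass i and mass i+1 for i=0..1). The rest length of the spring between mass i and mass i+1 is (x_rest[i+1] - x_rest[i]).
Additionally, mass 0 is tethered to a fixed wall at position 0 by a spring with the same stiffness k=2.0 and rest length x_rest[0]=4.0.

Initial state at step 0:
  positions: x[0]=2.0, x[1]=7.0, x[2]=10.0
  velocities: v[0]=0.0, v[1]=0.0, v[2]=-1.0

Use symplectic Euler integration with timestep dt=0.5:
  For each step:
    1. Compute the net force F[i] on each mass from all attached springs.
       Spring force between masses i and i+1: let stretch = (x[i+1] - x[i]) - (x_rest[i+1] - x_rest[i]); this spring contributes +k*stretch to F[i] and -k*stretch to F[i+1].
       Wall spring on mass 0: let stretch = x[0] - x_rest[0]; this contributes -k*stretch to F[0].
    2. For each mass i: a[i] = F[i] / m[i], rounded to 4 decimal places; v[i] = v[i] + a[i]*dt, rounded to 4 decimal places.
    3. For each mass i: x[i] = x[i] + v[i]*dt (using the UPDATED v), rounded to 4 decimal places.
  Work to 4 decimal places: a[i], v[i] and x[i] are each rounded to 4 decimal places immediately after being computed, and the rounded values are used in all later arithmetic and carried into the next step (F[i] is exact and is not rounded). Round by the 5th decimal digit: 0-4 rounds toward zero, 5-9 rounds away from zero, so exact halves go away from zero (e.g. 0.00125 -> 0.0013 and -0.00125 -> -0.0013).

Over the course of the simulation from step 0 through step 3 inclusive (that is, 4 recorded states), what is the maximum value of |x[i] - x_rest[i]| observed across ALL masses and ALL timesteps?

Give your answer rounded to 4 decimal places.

Step 0: x=[2.0000 7.0000 10.0000] v=[0.0000 0.0000 -1.0000]
Step 1: x=[3.5000 6.0000 10.0000] v=[3.0000 -2.0000 0.0000]
Step 2: x=[4.5000 5.7500 10.0000] v=[2.0000 -0.5000 0.0000]
Step 3: x=[3.8750 7.0000 9.8750] v=[-1.2500 2.5000 -0.2500]
Max displacement = 2.2500

Answer: 2.2500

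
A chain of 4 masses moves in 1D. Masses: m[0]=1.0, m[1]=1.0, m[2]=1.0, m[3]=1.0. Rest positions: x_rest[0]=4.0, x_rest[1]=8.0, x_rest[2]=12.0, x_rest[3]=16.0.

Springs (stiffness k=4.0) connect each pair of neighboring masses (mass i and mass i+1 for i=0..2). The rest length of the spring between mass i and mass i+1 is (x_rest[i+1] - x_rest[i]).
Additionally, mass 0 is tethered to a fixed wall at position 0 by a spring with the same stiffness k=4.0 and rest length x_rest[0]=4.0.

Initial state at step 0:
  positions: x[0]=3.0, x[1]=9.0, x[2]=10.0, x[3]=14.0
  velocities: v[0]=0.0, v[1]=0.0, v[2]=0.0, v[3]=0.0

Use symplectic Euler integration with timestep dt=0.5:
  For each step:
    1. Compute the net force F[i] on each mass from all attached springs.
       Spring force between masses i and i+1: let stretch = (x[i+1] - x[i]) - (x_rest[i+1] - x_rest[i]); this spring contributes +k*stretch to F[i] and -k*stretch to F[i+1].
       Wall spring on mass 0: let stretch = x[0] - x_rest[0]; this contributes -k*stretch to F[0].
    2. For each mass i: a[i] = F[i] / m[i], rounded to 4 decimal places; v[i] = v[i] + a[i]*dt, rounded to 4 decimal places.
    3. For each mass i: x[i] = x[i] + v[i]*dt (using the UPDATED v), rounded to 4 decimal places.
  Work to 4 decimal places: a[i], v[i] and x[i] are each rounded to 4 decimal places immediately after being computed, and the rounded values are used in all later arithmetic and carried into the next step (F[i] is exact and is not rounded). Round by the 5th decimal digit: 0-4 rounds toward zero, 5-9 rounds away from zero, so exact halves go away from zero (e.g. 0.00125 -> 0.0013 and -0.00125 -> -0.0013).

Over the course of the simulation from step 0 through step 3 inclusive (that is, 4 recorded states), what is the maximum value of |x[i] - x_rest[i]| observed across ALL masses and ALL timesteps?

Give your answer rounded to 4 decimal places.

Answer: 4.0000

Derivation:
Step 0: x=[3.0000 9.0000 10.0000 14.0000] v=[0.0000 0.0000 0.0000 0.0000]
Step 1: x=[6.0000 4.0000 13.0000 14.0000] v=[6.0000 -10.0000 6.0000 0.0000]
Step 2: x=[1.0000 10.0000 8.0000 17.0000] v=[-10.0000 12.0000 -10.0000 6.0000]
Step 3: x=[4.0000 5.0000 14.0000 15.0000] v=[6.0000 -10.0000 12.0000 -4.0000]
Max displacement = 4.0000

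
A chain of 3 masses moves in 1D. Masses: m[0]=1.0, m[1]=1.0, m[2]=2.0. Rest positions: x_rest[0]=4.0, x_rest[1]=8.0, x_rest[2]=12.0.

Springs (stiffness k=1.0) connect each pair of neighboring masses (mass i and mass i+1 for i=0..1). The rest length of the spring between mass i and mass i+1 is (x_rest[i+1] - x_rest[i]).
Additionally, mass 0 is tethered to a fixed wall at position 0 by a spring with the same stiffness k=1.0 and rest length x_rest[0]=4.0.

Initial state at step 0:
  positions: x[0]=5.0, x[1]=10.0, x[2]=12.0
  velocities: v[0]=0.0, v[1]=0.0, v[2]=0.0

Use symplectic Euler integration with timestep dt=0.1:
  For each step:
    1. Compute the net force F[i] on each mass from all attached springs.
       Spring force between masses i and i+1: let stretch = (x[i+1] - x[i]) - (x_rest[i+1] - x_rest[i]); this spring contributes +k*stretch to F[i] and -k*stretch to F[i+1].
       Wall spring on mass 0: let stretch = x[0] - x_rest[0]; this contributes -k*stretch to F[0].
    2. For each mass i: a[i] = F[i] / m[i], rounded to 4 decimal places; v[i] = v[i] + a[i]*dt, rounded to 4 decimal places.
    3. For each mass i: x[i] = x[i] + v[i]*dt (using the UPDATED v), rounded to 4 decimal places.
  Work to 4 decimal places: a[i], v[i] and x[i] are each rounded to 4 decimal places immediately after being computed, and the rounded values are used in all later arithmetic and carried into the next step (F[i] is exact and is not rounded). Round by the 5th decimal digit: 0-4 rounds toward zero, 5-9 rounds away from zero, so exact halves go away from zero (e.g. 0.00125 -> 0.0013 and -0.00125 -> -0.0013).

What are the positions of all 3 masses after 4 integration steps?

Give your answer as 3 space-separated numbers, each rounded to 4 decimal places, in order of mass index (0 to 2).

Answer: 4.9956 9.7104 12.0970

Derivation:
Step 0: x=[5.0000 10.0000 12.0000] v=[0.0000 0.0000 0.0000]
Step 1: x=[5.0000 9.9700 12.0100] v=[0.0000 -0.3000 0.1000]
Step 2: x=[4.9997 9.9107 12.0298] v=[-0.0030 -0.5930 0.1980]
Step 3: x=[4.9985 9.8235 12.0590] v=[-0.0119 -0.8722 0.2921]
Step 4: x=[4.9956 9.7104 12.0970] v=[-0.0293 -1.1312 0.3803]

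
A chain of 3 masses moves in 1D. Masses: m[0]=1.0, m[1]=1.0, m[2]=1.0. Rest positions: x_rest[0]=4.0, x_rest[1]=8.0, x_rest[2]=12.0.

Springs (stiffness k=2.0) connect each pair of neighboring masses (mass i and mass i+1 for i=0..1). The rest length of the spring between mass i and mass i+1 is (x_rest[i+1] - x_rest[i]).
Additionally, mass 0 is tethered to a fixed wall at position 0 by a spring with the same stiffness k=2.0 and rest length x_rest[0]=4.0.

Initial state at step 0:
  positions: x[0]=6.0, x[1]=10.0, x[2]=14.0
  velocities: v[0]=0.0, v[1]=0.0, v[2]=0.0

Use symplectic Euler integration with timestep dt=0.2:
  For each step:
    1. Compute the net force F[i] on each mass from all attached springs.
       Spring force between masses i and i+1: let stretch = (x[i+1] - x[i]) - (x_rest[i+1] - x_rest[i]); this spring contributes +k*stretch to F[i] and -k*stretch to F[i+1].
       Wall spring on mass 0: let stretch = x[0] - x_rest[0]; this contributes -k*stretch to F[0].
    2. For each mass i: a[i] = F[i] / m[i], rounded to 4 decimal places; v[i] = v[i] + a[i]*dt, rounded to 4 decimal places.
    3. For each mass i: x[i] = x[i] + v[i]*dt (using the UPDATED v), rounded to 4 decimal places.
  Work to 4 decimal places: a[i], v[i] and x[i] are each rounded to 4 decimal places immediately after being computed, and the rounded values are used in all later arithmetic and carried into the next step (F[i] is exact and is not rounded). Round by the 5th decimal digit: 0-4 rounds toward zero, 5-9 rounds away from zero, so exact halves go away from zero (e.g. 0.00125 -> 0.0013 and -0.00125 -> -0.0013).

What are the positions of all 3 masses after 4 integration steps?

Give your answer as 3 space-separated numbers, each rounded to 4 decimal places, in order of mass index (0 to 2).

Step 0: x=[6.0000 10.0000 14.0000] v=[0.0000 0.0000 0.0000]
Step 1: x=[5.8400 10.0000 14.0000] v=[-0.8000 0.0000 0.0000]
Step 2: x=[5.5456 9.9872 14.0000] v=[-1.4720 -0.0640 0.0000]
Step 3: x=[5.1629 9.9401 13.9990] v=[-1.9136 -0.2355 -0.0051]
Step 4: x=[4.7493 9.8355 13.9933] v=[-2.0679 -0.5228 -0.0287]

Answer: 4.7493 9.8355 13.9933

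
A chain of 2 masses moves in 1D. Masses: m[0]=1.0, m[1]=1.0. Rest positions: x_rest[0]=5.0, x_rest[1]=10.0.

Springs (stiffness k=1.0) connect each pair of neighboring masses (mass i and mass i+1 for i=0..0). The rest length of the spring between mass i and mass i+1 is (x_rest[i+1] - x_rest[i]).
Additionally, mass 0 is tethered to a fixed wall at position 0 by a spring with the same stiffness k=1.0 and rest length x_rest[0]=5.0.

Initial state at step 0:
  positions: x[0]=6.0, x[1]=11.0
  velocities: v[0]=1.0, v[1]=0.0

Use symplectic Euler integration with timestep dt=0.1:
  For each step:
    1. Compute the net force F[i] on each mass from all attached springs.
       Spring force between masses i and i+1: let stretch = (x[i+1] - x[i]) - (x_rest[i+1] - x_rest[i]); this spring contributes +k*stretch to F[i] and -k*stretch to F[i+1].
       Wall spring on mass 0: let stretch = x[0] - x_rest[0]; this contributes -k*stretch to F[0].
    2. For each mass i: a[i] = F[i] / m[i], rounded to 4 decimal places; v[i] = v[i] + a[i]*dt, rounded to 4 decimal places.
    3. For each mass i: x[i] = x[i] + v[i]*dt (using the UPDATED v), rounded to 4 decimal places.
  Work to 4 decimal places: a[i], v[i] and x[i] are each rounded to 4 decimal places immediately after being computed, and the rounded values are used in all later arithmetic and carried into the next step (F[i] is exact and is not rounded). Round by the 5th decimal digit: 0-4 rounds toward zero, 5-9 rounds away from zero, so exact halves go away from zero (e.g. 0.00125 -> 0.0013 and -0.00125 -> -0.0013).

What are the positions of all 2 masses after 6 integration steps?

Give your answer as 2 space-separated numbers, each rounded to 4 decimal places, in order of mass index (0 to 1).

Step 0: x=[6.0000 11.0000] v=[1.0000 0.0000]
Step 1: x=[6.0900 11.0000] v=[0.9000 0.0000]
Step 2: x=[6.1682 11.0009] v=[0.7820 0.0090]
Step 3: x=[6.2331 11.0035] v=[0.6485 0.0257]
Step 4: x=[6.2833 11.0084] v=[0.5022 0.0487]
Step 5: x=[6.3179 11.0160] v=[0.3464 0.0762]
Step 6: x=[6.3363 11.0266] v=[0.1844 0.1064]

Answer: 6.3363 11.0266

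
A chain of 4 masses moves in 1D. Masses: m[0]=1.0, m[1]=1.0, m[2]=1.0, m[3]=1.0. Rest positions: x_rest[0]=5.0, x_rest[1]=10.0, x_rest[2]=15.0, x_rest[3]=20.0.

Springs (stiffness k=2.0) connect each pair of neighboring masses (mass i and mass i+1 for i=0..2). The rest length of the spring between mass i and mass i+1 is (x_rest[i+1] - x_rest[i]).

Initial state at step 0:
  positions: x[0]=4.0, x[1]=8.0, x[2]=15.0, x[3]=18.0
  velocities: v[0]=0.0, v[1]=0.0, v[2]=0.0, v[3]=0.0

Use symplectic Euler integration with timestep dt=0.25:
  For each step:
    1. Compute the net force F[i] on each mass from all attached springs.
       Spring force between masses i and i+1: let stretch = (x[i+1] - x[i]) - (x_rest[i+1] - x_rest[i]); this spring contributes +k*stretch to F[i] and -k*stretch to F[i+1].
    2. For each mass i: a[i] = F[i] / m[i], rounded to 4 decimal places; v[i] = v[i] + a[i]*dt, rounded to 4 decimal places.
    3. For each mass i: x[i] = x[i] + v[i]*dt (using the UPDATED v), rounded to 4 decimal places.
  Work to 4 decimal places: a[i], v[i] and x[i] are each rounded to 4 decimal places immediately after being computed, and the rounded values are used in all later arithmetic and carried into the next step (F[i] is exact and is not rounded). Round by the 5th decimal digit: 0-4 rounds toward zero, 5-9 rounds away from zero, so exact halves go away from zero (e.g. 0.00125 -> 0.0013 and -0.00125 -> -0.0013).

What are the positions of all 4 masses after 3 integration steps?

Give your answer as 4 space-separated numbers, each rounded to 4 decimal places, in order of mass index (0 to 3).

Answer: 3.5332 9.4668 12.9316 19.0684

Derivation:
Step 0: x=[4.0000 8.0000 15.0000 18.0000] v=[0.0000 0.0000 0.0000 0.0000]
Step 1: x=[3.8750 8.3750 14.5000 18.2500] v=[-0.5000 1.5000 -2.0000 1.0000]
Step 2: x=[3.6875 8.9531 13.7031 18.6563] v=[-0.7500 2.3125 -3.1875 1.6250]
Step 3: x=[3.5332 9.4668 12.9316 19.0684] v=[-0.6172 2.0547 -3.0859 1.6484]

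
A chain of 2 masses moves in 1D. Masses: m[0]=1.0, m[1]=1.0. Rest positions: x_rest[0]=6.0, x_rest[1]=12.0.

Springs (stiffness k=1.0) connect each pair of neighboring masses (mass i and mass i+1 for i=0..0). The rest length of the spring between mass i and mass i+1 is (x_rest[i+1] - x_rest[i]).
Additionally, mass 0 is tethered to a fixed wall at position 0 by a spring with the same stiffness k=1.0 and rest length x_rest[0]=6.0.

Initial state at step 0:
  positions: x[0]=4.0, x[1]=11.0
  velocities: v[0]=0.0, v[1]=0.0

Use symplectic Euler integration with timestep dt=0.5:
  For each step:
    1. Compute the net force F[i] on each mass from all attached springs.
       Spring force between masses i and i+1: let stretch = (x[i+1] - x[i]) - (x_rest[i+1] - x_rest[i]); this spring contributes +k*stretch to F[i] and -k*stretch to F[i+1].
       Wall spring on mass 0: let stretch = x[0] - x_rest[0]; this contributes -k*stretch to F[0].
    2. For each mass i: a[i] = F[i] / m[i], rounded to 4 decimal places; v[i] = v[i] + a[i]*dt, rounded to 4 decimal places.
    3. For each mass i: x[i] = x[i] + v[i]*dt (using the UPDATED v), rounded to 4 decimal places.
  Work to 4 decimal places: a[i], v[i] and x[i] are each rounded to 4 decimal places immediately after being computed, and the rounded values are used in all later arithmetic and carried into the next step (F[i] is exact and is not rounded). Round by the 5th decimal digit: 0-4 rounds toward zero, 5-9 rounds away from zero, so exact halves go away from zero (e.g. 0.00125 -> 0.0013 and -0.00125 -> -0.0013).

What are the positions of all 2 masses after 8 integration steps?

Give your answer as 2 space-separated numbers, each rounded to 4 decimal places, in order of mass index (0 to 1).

Answer: 6.1215 13.9065

Derivation:
Step 0: x=[4.0000 11.0000] v=[0.0000 0.0000]
Step 1: x=[4.7500 10.7500] v=[1.5000 -0.5000]
Step 2: x=[5.8125 10.5000] v=[2.1250 -0.5000]
Step 3: x=[6.5938 10.5782] v=[1.5625 0.1563]
Step 4: x=[6.7227 11.1603] v=[0.2578 1.1641]
Step 5: x=[6.2803 12.1330] v=[-0.8848 1.9453]
Step 6: x=[5.7310 13.1425] v=[-1.0986 2.0190]
Step 7: x=[5.6018 13.7992] v=[-0.2584 1.3133]
Step 8: x=[6.1215 13.9065] v=[1.0394 0.2146]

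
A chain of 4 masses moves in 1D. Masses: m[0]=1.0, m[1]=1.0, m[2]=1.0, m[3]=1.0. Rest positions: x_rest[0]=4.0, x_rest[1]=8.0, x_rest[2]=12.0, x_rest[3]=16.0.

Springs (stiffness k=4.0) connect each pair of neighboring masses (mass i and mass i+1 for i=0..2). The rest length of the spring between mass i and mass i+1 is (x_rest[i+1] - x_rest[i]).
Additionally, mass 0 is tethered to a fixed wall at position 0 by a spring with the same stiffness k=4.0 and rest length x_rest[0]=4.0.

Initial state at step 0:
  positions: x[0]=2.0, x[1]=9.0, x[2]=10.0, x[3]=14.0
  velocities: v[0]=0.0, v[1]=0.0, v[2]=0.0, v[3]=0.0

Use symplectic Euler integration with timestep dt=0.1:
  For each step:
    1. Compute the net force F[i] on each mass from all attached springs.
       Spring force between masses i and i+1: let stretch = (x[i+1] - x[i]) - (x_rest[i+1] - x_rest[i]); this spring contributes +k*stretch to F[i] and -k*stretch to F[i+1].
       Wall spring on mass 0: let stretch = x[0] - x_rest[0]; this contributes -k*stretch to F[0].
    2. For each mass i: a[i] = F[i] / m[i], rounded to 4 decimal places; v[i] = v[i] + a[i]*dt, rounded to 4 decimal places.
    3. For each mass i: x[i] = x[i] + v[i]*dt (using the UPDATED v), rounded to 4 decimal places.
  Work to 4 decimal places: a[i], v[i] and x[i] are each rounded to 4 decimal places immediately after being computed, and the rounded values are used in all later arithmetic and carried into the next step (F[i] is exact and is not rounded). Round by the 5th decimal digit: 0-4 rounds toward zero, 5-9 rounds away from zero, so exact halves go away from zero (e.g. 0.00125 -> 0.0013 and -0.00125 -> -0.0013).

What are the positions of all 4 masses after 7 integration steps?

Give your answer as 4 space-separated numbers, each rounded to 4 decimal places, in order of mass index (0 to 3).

Step 0: x=[2.0000 9.0000 10.0000 14.0000] v=[0.0000 0.0000 0.0000 0.0000]
Step 1: x=[2.2000 8.7600 10.1200 14.0000] v=[2.0000 -2.4000 1.2000 0.0000]
Step 2: x=[2.5744 8.3120 10.3408 14.0048] v=[3.7440 -4.4800 2.2080 0.0480]
Step 3: x=[3.0753 7.7157 10.6270 14.0230] v=[5.0093 -5.9635 2.8621 0.1824]
Step 4: x=[3.6388 7.0502 10.9326 14.0654] v=[5.6353 -6.6551 3.0560 0.4240]
Step 5: x=[4.1932 6.4035 11.2082 14.1425] v=[5.5443 -6.4667 2.7562 0.7709]
Step 6: x=[4.6683 5.8606 11.4090 14.2622] v=[4.7511 -5.4289 2.0080 1.1972]
Step 7: x=[5.0044 5.4920 11.5020 14.4278] v=[3.3607 -3.6865 0.9299 1.6559]

Answer: 5.0044 5.4920 11.5020 14.4278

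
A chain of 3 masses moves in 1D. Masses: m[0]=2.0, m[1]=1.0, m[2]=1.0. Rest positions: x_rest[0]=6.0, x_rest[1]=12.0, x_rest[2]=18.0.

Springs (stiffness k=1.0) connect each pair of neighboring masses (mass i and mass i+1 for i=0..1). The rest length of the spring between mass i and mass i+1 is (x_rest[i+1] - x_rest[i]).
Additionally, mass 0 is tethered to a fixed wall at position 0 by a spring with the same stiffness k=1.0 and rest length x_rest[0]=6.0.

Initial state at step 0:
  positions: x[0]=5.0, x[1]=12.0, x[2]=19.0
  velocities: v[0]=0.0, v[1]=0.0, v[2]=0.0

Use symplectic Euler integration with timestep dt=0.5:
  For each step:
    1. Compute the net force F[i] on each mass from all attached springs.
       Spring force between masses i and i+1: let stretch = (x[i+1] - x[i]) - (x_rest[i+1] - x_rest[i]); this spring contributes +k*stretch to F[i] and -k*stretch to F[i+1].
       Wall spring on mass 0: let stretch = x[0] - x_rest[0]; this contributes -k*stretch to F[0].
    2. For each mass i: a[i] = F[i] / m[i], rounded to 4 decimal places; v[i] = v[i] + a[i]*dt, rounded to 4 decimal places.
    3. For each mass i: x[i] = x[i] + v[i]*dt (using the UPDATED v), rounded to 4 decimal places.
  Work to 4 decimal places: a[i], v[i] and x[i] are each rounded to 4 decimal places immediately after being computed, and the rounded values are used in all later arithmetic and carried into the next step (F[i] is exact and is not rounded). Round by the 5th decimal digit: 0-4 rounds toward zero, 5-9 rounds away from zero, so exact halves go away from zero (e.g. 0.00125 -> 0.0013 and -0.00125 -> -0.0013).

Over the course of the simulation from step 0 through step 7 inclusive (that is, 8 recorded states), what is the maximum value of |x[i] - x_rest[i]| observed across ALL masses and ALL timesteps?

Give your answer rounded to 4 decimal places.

Step 0: x=[5.0000 12.0000 19.0000] v=[0.0000 0.0000 0.0000]
Step 1: x=[5.2500 12.0000 18.7500] v=[0.5000 0.0000 -0.5000]
Step 2: x=[5.6875 12.0000 18.3125] v=[0.8750 0.0000 -0.8750]
Step 3: x=[6.2032 12.0000 17.7969] v=[1.0313 0.0000 -1.0313]
Step 4: x=[6.6681 12.0001 17.3320] v=[0.9297 0.0001 -0.9298]
Step 5: x=[6.9660 12.0002 17.0341] v=[0.5957 0.0001 -0.5958]
Step 6: x=[7.0224 12.0002 16.9777] v=[0.1128 -0.0001 -0.1128]
Step 7: x=[6.8232 12.0001 17.1770] v=[-0.3984 -0.0003 0.3985]
Max displacement = 1.0224

Answer: 1.0224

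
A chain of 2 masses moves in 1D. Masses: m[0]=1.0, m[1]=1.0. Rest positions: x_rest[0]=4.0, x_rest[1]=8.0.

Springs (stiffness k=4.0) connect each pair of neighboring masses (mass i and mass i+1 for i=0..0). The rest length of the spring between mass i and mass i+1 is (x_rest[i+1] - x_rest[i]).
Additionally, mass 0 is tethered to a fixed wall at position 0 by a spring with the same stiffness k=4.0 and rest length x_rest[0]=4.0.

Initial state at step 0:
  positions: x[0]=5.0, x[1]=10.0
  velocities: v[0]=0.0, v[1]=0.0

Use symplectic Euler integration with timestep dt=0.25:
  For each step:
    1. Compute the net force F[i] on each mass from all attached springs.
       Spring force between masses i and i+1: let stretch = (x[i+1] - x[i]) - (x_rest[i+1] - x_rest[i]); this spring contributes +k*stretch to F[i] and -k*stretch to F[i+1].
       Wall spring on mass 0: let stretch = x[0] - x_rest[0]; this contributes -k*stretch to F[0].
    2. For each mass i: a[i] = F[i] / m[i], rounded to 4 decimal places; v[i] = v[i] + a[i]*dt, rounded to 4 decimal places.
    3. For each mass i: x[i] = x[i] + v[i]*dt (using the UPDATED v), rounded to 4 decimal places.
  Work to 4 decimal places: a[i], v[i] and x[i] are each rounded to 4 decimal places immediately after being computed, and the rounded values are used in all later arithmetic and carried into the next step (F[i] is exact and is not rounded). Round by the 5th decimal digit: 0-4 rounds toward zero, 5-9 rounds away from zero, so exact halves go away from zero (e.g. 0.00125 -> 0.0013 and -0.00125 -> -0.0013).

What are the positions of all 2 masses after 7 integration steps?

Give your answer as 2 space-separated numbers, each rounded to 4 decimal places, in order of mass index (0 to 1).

Answer: 3.0002 6.7998

Derivation:
Step 0: x=[5.0000 10.0000] v=[0.0000 0.0000]
Step 1: x=[5.0000 9.7500] v=[0.0000 -1.0000]
Step 2: x=[4.9375 9.3125] v=[-0.2500 -1.7500]
Step 3: x=[4.7344 8.7813] v=[-0.8125 -2.1250]
Step 4: x=[4.3594 8.2383] v=[-1.5000 -2.1719]
Step 5: x=[3.8643 7.7256] v=[-1.9805 -2.0508]
Step 6: x=[3.3684 7.2476] v=[-1.9835 -1.9121]
Step 7: x=[3.0002 6.7998] v=[-1.4727 -1.7913]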